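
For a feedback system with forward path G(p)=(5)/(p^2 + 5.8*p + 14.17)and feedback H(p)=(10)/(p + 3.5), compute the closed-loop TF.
Closed-loop T = G/(1+GH).
Numerator: G_num * H_den = 5*p + 17.5.
Denominator: G_den * H_den + G_num * H_num = (p^3 + 9.3*p^2 + 34.47*p + 49.595) + (50) = p^3 + 9.3*p^2 + 34.47*p + 99.595.
T(p) = (5*p + 17.5)/(p^3 + 9.3*p^2 + 34.47*p + 99.595)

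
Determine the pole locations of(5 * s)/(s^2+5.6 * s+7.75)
Set denominator = 0: s^2 + 5.6*s + 7.75 = (s + 3.1)(s + 2.5) = 0 → Poles: -2.5, -3.1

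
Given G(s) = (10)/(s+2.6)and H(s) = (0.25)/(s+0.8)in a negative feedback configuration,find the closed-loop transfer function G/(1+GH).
Closed-loop T = G/(1+GH).
Numerator: G_num * H_den = 10*s + 8.
Denominator: G_den * H_den + G_num * H_num = (s^2 + 3.4*s + 2.08) + (2.5) = s^2 + 3.4*s + 4.58.
T(s) = (10*s + 8)/(s^2 + 3.4*s + 4.58)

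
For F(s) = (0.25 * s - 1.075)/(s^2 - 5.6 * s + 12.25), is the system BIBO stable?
Denominator: s^2 - 5.6*s + 12.25. Poles: 2.8 + 2.1j, 2.8 - 2.1j. All Re(p)<0: No (unstable)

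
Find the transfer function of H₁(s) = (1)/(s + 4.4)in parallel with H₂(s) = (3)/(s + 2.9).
Parallel: H = H₁ + H₂ = (n₁·d₂ + n₂·d₁)/(d₁·d₂).
n₁·d₂ = s + 2.9. n₂·d₁ = 3*s + 13.2. Sum = 4*s + 16.1. d₁·d₂ = s^2 + 7.3*s + 12.76.
H(s) = (4*s + 16.1)/(s^2 + 7.3*s + 12.76)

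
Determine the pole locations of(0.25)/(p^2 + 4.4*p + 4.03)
Set denominator = 0: p^2 + 4.4*p + 4.03 = (p + 1.3)(p + 3.1) = 0 → Poles: -1.3, -3.1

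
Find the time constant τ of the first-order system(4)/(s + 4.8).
First-order system: τ = -1/pole. Pole = -4.8. τ = -1/(-4.8) = 0.2083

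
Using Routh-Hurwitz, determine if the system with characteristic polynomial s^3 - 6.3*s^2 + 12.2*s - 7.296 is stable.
Routh array:
s^3: [1, 12.2]; s^2: [-6.3, -7.296]; s^1: [11.0419]; s^0: [-7.296]
First column: [1, -6.3, 11.0419, -7.296]. Sign changes = 3.
No, unstable (3 RHP root(s))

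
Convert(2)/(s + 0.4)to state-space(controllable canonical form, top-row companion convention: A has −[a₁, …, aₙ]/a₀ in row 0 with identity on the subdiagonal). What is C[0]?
Reachable canonical form: C = numerator coefficients (right-aligned, zero-padded to length n).
num = 2, C = [[2]].
C[0] = 2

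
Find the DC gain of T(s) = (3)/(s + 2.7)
DC gain = T(0) = num(0)/den(0) = 3/2.7 = 1.111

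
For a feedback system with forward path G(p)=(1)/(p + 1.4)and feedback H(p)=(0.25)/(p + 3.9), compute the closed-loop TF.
Closed-loop T = G/(1+GH).
Numerator: G_num * H_den = p + 3.9.
Denominator: G_den * H_den + G_num * H_num = (p^2 + 5.3*p + 5.46) + (0.25) = p^2 + 5.3*p + 5.71.
T(p) = (p + 3.9)/(p^2 + 5.3*p + 5.71)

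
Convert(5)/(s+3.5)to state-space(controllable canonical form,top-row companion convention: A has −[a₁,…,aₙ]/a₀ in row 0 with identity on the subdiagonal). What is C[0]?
Reachable canonical form: C = numerator coefficients (right-aligned, zero-padded to length n).
num = 5, C = [[5]].
C[0] = 5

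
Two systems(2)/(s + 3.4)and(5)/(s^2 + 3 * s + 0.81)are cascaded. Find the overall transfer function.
Series: H = H₁ · H₂ = (n₁·n₂)/(d₁·d₂).
Num: n₁·n₂ = 10. Den: d₁·d₂ = s^3 + 6.4*s^2 + 11.01*s + 2.754.
H(s) = (10)/(s^3 + 6.4*s^2 + 11.01*s + 2.754)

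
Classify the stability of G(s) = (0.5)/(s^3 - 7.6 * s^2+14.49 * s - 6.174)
Denominator: s^3 - 7.6*s^2 + 14.49*s - 6.174 = (s - 4.9)(s - 0.6)(s - 2.1). Poles: 0.6, 2.1, 4.9. Unstable (3 pole(s) in RHP)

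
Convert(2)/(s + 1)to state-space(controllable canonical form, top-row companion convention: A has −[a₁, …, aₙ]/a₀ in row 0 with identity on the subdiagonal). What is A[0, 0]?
Reachable canonical form for den = s + 1: top row of A = -[a₁,a₂,...,aₙ]/a₀, ones on the subdiagonal, zeros elsewhere.
A = [[-1]].
A[0,0] = -1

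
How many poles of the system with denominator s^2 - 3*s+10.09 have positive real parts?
Poles: 1.5 + 2.8j, 1.5 - 2.8j. RHP poles (Re>0): 2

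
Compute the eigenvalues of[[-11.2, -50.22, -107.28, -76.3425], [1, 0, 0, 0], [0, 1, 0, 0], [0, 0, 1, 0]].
Eigenvalues solve det(λI - A) = 0.
Characteristic polynomial: λ^4 + 11.2*λ^3 + 50.22*λ^2 + 107.28*λ + 76.3425 = 0.
Factor: (λ + 4.5)(λ + 1.3)(λ^2 + 5.4*λ + 13.05) = 0.
Roots: -1.3, -2.7 + 2.4j, -2.7 - 2.4j, -4.5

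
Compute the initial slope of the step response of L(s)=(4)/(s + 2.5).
IVT: y'(0⁺) = lim_{s→∞} s²·Y(s) = lim_{s→∞} s·L(s).
deg(num) = 0, deg(den) = 1, relative degree = 1, so s·L(s) → (leading num)/(leading den) = 4/1 = 4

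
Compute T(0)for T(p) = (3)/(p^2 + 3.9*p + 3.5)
DC gain = T(0) = num(0)/den(0) = 3/3.5 = 0.8571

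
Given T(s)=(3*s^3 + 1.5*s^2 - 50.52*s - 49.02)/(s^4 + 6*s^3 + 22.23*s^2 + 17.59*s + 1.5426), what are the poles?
Set denominator = 0: s^4 + 6*s^3 + 22.23*s^2 + 17.59*s + 1.5426 = (s + 0.9)(s + 0.1)(s^2 + 5*s + 17.14) = 0 → Poles: -0.1, -0.9, -2.5 + 3.3j, -2.5 - 3.3j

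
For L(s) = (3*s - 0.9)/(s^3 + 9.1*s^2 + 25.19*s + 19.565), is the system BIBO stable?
Denominator: s^3 + 9.1*s^2 + 25.19*s + 19.565 = (s + 3.5)(s + 4.3)(s + 1.3). Poles: -1.3, -3.5, -4.3. All Re(p)<0: Yes (stable)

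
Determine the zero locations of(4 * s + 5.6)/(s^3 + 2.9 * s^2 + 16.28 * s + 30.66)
Set numerator = 0: 4*s + 5.6 = 0 → Zeros: -1.4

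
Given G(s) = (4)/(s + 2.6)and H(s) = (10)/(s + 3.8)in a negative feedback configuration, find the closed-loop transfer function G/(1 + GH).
Closed-loop T = G/(1+GH).
Numerator: G_num * H_den = 4*s + 15.2.
Denominator: G_den * H_den + G_num * H_num = (s^2 + 6.4*s + 9.88) + (40) = s^2 + 6.4*s + 49.88.
T(s) = (4*s + 15.2)/(s^2 + 6.4*s + 49.88)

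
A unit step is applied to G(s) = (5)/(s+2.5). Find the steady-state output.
FVT: lim_{t→∞} y(t) = lim_{s→0} s*Y(s) where Y(s) = G(s)/s.
= lim_{s→0} G(s) = G(0) = num(0)/den(0) = 5/2.5 = 2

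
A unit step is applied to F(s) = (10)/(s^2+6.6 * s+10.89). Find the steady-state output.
FVT: lim_{t→∞} y(t) = lim_{s→0} s*Y(s) where Y(s) = F(s)/s.
= lim_{s→0} F(s) = F(0) = num(0)/den(0) = 10/10.89 = 0.9183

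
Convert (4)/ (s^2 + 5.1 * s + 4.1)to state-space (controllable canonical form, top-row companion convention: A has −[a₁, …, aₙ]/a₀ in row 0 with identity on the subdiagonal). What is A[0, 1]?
Reachable canonical form for den = s^2 + 5.1*s + 4.1: top row of A = -[a₁,a₂,...,aₙ]/a₀, ones on the subdiagonal, zeros elsewhere.
A = [[-5.1, -4.1], [1, 0]].
A[0,1] = -4.1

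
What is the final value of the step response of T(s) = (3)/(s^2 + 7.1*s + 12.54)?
FVT: lim_{t→∞} y(t) = lim_{s→0} s*Y(s) where Y(s) = T(s)/s.
= lim_{s→0} T(s) = T(0) = num(0)/den(0) = 3/12.54 = 0.2392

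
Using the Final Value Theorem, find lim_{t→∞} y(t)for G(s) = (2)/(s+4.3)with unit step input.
FVT: lim_{t→∞} y(t) = lim_{s→0} s*Y(s) where Y(s) = G(s)/s.
= lim_{s→0} G(s) = G(0) = num(0)/den(0) = 2/4.3 = 0.4651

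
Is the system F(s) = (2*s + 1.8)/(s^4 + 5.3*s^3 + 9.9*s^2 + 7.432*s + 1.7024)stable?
Denominator: s^4 + 5.3*s^3 + 9.9*s^2 + 7.432*s + 1.7024 = (s + 0.4)(s + 1.6)(s + 1.9)(s + 1.4). Poles: -0.4, -1.4, -1.6, -1.9. All Re(p)<0: Yes (stable)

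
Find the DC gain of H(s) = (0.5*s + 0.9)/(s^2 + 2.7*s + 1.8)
DC gain = H(0) = num(0)/den(0) = 0.9/1.8 = 0.5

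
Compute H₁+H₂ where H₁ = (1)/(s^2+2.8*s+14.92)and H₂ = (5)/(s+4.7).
Parallel: H = H₁ + H₂ = (n₁·d₂ + n₂·d₁)/(d₁·d₂).
n₁·d₂ = s + 4.7. n₂·d₁ = 5*s^2 + 14*s + 74.6. Sum = 5*s^2 + 15*s + 79.3. d₁·d₂ = s^3 + 7.5*s^2 + 28.08*s + 70.124.
H(s) = (5*s^2 + 15*s + 79.3)/(s^3 + 7.5*s^2 + 28.08*s + 70.124)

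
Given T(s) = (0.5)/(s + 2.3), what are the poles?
Set denominator = 0: s + 2.3 = 0 → Poles: -2.3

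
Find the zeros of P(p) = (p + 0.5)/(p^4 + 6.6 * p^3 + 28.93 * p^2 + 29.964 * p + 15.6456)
Set numerator = 0: p + 0.5 = 0 → Zeros: -0.5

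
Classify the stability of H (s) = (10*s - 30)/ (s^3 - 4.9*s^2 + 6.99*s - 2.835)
Denominator: s^3 - 4.9*s^2 + 6.99*s - 2.835 = (s - 1.5)(s - 2.7)(s - 0.7). Poles: 0.7, 1.5, 2.7. Unstable (3 pole(s) in RHP)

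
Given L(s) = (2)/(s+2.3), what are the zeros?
Numerator is a nonzero constant (2) → Zeros: none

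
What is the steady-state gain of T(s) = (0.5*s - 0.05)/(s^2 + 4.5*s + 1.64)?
DC gain = T(0) = num(0)/den(0) = -0.05/1.64 = -0.03049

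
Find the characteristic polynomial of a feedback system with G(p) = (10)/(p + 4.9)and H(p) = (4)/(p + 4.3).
Characteristic poly = G_den * H_den + G_num * H_num = (p^2 + 9.2*p + 21.07) + (40) = p^2 + 9.2*p + 61.07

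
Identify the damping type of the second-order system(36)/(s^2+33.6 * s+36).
Standard form: ωn²/(s²+2ζωn·s+ωn²) gives ωn=6, ζ=2.8.
Overdamped (ζ = 2.8 > 1)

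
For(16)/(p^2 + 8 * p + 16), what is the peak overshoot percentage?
Standard form: ωn²/(p²+2ζωn·p+ωn²) → ωn = 4, ζ = 1.
ζ ≥ 1, so the response is non-oscillatory: peak overshoot = 0%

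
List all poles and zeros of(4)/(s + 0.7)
Set denominator = 0: s + 0.7 = 0 → Poles: -0.7
Numerator is a nonzero constant (4) → Zeros: none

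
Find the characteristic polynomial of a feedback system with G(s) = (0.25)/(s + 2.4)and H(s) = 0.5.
Characteristic poly = G_den * H_den + G_num * H_num = (s + 2.4) + (0.125) = s + 2.525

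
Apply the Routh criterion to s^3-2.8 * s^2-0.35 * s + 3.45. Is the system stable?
Routh array:
s^3: [1, -0.35]; s^2: [-2.8, 3.45]; s^1: [0.882143]; s^0: [3.45]
First column: [1, -2.8, 0.882143, 3.45]. Sign changes = 2.
No, unstable (2 RHP root(s))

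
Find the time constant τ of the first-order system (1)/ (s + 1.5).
First-order system: τ = -1/pole. Pole = -1.5. τ = -1/(-1.5) = 0.6667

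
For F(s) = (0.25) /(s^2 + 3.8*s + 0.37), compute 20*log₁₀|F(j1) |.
Substitute s = j*1: F(j1) = -0.0106154 - 0.0640295j.
|F(j1)| = sqrt(Re² + Im²) = 0.0649.
20*log₁₀(0.0649) = -23.75 dB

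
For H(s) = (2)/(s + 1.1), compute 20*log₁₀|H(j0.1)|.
Substitute s = j*0.1: H(j0.1) = 1.80328 - 0.163934j.
|H(j0.1)| = sqrt(Re² + Im²) = 1.811.
20*log₁₀(1.811) = 5.16 dB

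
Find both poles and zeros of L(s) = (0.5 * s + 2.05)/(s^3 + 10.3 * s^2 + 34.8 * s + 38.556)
Set denominator = 0: s^3 + 10.3*s^2 + 34.8*s + 38.556 = (s + 3.4)(s + 4.2)(s + 2.7) = 0 → Poles: -2.7, -3.4, -4.2
Set numerator = 0: 0.5*s + 2.05 = 0 → Zeros: -4.1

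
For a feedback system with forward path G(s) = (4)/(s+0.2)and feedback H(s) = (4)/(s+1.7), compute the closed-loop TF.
Closed-loop T = G/(1+GH).
Numerator: G_num * H_den = 4*s + 6.8.
Denominator: G_den * H_den + G_num * H_num = (s^2 + 1.9*s + 0.34) + (16) = s^2 + 1.9*s + 16.34.
T(s) = (4*s + 6.8)/(s^2 + 1.9*s + 16.34)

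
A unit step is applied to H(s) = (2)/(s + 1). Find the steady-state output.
FVT: lim_{t→∞} y(t) = lim_{s→0} s*Y(s) where Y(s) = H(s)/s.
= lim_{s→0} H(s) = H(0) = num(0)/den(0) = 2/1 = 2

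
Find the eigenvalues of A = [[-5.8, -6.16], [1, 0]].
Eigenvalues solve det(λI - A) = 0.
Characteristic polynomial: λ^2 + 5.8*λ + 6.16 = 0.
Factor: (λ + 4.4)(λ + 1.4) = 0.
Roots: -1.4, -4.4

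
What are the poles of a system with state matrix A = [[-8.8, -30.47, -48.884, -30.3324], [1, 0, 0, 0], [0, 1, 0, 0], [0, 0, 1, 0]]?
Eigenvalues solve det(λI - A) = 0.
Characteristic polynomial: λ^4 + 8.8*λ^3 + 30.47*λ^2 + 48.884*λ + 30.3324 = 0.
Factor: (λ + 2.3)(λ + 2.1)(λ^2 + 4.4*λ + 6.28) = 0.
Roots: -2.1, -2.2 + 1.2j, -2.2 - 1.2j, -2.3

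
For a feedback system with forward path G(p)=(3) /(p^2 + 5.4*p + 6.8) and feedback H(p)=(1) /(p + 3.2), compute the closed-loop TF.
Closed-loop T = G/(1+GH).
Numerator: G_num * H_den = 3*p + 9.6.
Denominator: G_den * H_den + G_num * H_num = (p^3 + 8.6*p^2 + 24.08*p + 21.76) + (3) = p^3 + 8.6*p^2 + 24.08*p + 24.76.
T(p) = (3*p + 9.6)/(p^3 + 8.6*p^2 + 24.08*p + 24.76)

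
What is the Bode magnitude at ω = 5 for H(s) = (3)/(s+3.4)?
Substitute s = j*5: H(j5) = 0.278993 - 0.410284j.
|H(j5)| = sqrt(Re² + Im²) = 0.4962.
20*log₁₀(0.4962) = -6.09 dB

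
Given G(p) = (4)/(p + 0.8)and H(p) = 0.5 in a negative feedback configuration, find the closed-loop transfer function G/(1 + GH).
Closed-loop T = G/(1+GH).
Numerator: G_num * H_den = 4.
Denominator: G_den * H_den + G_num * H_num = (p + 0.8) + (2) = p + 2.8.
T(p) = (4)/(p + 2.8)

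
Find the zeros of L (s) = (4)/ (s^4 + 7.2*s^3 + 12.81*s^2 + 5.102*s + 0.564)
Numerator is a nonzero constant (4) → Zeros: none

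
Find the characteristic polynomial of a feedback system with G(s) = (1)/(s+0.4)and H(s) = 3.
Characteristic poly = G_den * H_den + G_num * H_num = (s + 0.4) + (3) = s + 3.4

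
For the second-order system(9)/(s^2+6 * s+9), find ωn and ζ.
Standard form: ωn²/(s²+2ζωn·s+ωn²).
const=9=ωn² → ωn=3, s coeff=6=2ζωn → ζ=1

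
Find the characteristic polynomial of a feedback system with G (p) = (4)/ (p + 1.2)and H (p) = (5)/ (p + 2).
Characteristic poly = G_den * H_den + G_num * H_num = (p^2 + 3.2*p + 2.4) + (20) = p^2 + 3.2*p + 22.4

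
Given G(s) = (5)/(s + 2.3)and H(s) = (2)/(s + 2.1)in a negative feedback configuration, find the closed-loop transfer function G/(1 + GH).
Closed-loop T = G/(1+GH).
Numerator: G_num * H_den = 5*s + 10.5.
Denominator: G_den * H_den + G_num * H_num = (s^2 + 4.4*s + 4.83) + (10) = s^2 + 4.4*s + 14.83.
T(s) = (5*s + 10.5)/(s^2 + 4.4*s + 14.83)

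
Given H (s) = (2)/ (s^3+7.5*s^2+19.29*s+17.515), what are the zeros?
Numerator is a nonzero constant (2) → Zeros: none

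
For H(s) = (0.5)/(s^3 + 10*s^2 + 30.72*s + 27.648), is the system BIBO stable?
Denominator: s^3 + 10*s^2 + 30.72*s + 27.648 = (s + 1.6)(s + 4.8)(s + 3.6). Poles: -1.6, -3.6, -4.8. All Re(p)<0: Yes (stable)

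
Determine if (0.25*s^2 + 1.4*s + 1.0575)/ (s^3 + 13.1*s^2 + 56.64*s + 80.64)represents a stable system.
Denominator: s^3 + 13.1*s^2 + 56.64*s + 80.64 = (s + 4.8)(s + 3.5)(s + 4.8). Poles: -3.5, -4.8, -4.8. All Re(p)<0: Yes (stable)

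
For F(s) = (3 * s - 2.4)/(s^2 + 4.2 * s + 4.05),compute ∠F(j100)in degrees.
Substitute s = j*100: F(j100) = 0.00149847 - 0.0299492j.
∠F(j100) = atan2(Im, Re) = atan2(-0.0299492, 0.00149847) = -87.14°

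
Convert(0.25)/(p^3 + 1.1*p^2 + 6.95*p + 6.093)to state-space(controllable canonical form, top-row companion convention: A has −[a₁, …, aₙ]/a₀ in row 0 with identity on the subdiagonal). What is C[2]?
Reachable canonical form: C = numerator coefficients (right-aligned, zero-padded to length n).
num = 0.25, C = [[0, 0, 0.25]].
C[2] = 0.25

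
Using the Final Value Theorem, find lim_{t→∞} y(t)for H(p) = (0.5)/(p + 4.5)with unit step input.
FVT: lim_{t→∞} y(t) = lim_{p→0} p*Y(p) where Y(p) = H(p)/p.
= lim_{p→0} H(p) = H(0) = num(0)/den(0) = 0.5/4.5 = 0.1111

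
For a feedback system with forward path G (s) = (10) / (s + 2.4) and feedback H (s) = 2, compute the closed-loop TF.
Closed-loop T = G/(1+GH).
Numerator: G_num * H_den = 10.
Denominator: G_den * H_den + G_num * H_num = (s + 2.4) + (20) = s + 22.4.
T(s) = (10)/(s + 22.4)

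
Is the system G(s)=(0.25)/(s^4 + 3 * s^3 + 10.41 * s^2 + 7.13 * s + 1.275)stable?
Denominator: s^4 + 3*s^3 + 10.41*s^2 + 7.13*s + 1.275 = (s + 0.5)(s + 0.3)(s^2 + 2.2*s + 8.5). Poles: -0.3, -0.5, -1.1 + 2.7j, -1.1 - 2.7j. All Re(p)<0: Yes (stable)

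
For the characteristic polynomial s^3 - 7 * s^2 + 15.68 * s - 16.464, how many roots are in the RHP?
s^3 - 7*s^2 + 15.68*s - 16.464 = (s - 4.2)(s^2 - 2.8*s + 3.92). Poles: 1.4 + 1.4j, 1.4 - 1.4j, 4.2. RHP poles (Re>0): 3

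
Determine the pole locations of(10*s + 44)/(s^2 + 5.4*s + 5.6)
Set denominator = 0: s^2 + 5.4*s + 5.6 = (s + 4)(s + 1.4) = 0 → Poles: -1.4, -4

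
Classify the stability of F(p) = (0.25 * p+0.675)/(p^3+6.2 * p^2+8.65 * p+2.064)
Denominator: p^3 + 6.2*p^2 + 8.65*p + 2.064 = (p + 0.3)(p + 4.3)(p + 1.6). Poles: -0.3, -1.6, -4.3. Stable (all poles in LHP)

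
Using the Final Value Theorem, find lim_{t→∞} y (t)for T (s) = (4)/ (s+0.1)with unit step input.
FVT: lim_{t→∞} y(t) = lim_{s→0} s*Y(s) where Y(s) = T(s)/s.
= lim_{s→0} T(s) = T(0) = num(0)/den(0) = 4/0.1 = 40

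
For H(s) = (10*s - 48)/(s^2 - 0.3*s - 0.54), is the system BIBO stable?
Denominator: s^2 - 0.3*s - 0.54 = (s - 0.9)(s + 0.6). Poles: -0.6, 0.9. All Re(p)<0: No (unstable)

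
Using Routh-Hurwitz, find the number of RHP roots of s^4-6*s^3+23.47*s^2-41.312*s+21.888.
Routh array:
s^4: [1, 23.47, 21.888]; s^3: [-6, -41.312]; s^2: [16.5847, 21.888]; s^1: [-33.3934]; s^0: [21.888]
First column: [1, -6, 16.5847, -33.3934, 21.888]. Sign changes = RHP roots = 4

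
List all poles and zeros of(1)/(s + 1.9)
Set denominator = 0: s + 1.9 = 0 → Poles: -1.9
Numerator is a nonzero constant (1) → Zeros: none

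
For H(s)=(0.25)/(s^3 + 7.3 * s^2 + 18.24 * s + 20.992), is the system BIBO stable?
Denominator: s^3 + 7.3*s^2 + 18.24*s + 20.992 = (s + 4.1)(s^2 + 3.2*s + 5.12). Poles: -1.6 + 1.6j, -1.6 - 1.6j, -4.1. All Re(p)<0: Yes (stable)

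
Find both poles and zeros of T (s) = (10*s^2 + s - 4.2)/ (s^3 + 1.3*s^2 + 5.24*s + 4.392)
Set denominator = 0: s^3 + 1.3*s^2 + 5.24*s + 4.392 = (s + 0.9)(s^2 + 0.4*s + 4.88) = 0 → Poles: -0.2 + 2.2j, -0.2 - 2.2j, -0.9
Set numerator = 0: 10*s^2 + s - 4.2 = 10*(s + 0.7)(s - 0.6) = 0 → Zeros: -0.7, 0.6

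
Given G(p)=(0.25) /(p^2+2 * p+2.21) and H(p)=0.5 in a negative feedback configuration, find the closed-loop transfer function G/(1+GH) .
Closed-loop T = G/(1+GH).
Numerator: G_num * H_den = 0.25.
Denominator: G_den * H_den + G_num * H_num = (p^2 + 2*p + 2.21) + (0.125) = p^2 + 2*p + 2.335.
T(p) = (0.25)/(p^2 + 2*p + 2.335)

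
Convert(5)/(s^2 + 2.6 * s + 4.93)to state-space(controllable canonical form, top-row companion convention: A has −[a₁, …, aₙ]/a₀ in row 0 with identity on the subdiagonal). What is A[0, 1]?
Reachable canonical form for den = s^2 + 2.6*s + 4.93: top row of A = -[a₁,a₂,...,aₙ]/a₀, ones on the subdiagonal, zeros elsewhere.
A = [[-2.6, -4.93], [1, 0]].
A[0,1] = -4.93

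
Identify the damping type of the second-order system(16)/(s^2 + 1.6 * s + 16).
Standard form: ωn²/(s²+2ζωn·s+ωn²) gives ωn=4, ζ=0.2.
Underdamped (ζ = 0.2 < 1)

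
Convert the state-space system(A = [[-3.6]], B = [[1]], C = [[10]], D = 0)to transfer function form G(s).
G(s) = C(sI - A)⁻¹B + D.
Characteristic polynomial det(sI - A) = s + 3.6.
Numerator from C·adj(sI-A)·B + D·det(sI-A) = 10.
G(s) = (10)/(s + 3.6)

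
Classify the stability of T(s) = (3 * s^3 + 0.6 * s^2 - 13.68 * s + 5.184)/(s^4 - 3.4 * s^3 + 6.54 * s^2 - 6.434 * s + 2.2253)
Denominator: s^4 - 3.4*s^3 + 6.54*s^2 - 6.434*s + 2.2253 = (s - 0.7)(s - 1.1)(s^2 - 1.6*s + 2.89). Poles: 0.7, 0.8 + 1.5j, 0.8 - 1.5j, 1.1. Unstable (4 pole(s) in RHP)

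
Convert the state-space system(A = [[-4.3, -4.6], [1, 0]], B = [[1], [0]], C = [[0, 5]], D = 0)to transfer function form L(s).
L(s) = C(sI - A)⁻¹B + D.
Characteristic polynomial det(sI - A) = s^2 + 4.3*s + 4.6.
Numerator from C·adj(sI-A)·B + D·det(sI-A) = 5.
L(s) = (5)/(s^2 + 4.3*s + 4.6)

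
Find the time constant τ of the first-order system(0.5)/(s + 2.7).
First-order system: τ = -1/pole. Pole = -2.7. τ = -1/(-2.7) = 0.3704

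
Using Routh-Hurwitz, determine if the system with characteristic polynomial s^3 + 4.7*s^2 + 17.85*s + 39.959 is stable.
Routh array:
s^3: [1, 17.85]; s^2: [4.7, 39.959]; s^1: [9.34809]; s^0: [39.959]
First column: [1, 4.7, 9.34809, 39.959]. Sign changes = 0.
Yes, stable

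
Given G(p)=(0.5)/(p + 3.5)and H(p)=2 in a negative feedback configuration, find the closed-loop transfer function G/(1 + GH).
Closed-loop T = G/(1+GH).
Numerator: G_num * H_den = 0.5.
Denominator: G_den * H_den + G_num * H_num = (p + 3.5) + (1) = p + 4.5.
T(p) = (0.5)/(p + 4.5)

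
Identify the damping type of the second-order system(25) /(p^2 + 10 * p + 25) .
Standard form: ωn²/(p²+2ζωn·p+ωn²) gives ωn=5, ζ=1.
Critically damped (ζ = 1)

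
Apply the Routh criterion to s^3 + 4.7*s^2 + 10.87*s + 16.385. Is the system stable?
Routh array:
s^3: [1, 10.87]; s^2: [4.7, 16.385]; s^1: [7.38383]; s^0: [16.385]
First column: [1, 4.7, 7.38383, 16.385]. Sign changes = 0.
Yes, stable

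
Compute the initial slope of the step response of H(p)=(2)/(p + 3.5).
IVT: y'(0⁺) = lim_{p→∞} p²·Y(p) = lim_{p→∞} p·H(p).
deg(num) = 0, deg(den) = 1, relative degree = 1, so p·H(p) → (leading num)/(leading den) = 2/1 = 2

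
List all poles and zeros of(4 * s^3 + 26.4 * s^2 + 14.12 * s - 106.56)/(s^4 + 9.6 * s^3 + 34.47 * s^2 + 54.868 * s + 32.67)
Set denominator = 0: s^4 + 9.6*s^3 + 34.47*s^2 + 54.868*s + 32.67 = (s + 2.2)(s + 2.2)(s + 2.5)(s + 2.7) = 0 → Poles: -2.2, -2.2, -2.5, -2.7
Set numerator = 0: 4*s^3 + 26.4*s^2 + 14.12*s - 106.56 = 4*(s - 1.6)(s + 3.7)(s + 4.5) = 0 → Zeros: -3.7, -4.5, 1.6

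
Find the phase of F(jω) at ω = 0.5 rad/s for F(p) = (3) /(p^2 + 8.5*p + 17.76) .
Substitute p = j*0.5: F(j0.5) = 0.161799 - 0.0392715j.
∠F(j0.5) = atan2(Im, Re) = atan2(-0.0392715, 0.161799) = -13.64°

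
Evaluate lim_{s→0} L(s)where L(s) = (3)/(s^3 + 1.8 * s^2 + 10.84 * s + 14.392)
DC gain = L(0) = num(0)/den(0) = 3/14.392 = 0.2084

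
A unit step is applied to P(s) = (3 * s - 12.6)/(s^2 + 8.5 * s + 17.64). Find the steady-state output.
FVT: lim_{t→∞} y(t) = lim_{s→0} s*Y(s) where Y(s) = P(s)/s.
= lim_{s→0} P(s) = P(0) = num(0)/den(0) = -12.6/17.64 = -0.7143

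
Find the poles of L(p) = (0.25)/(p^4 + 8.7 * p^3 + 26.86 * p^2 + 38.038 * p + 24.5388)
Set denominator = 0: p^4 + 8.7*p^3 + 26.86*p^2 + 38.038*p + 24.5388 = (p + 2.6)(p + 3.9)(p^2 + 2.2*p + 2.42) = 0 → Poles: -1.1 + 1.1j, -1.1 - 1.1j, -2.6, -3.9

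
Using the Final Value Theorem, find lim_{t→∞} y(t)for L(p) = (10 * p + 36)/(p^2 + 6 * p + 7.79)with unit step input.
FVT: lim_{t→∞} y(t) = lim_{p→0} p*Y(p) where Y(p) = L(p)/p.
= lim_{p→0} L(p) = L(0) = num(0)/den(0) = 36/7.79 = 4.621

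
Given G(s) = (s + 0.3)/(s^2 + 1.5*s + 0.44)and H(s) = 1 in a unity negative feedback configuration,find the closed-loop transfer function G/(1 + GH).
Closed-loop T = G/(1+GH).
Numerator: G_num * H_den = s + 0.3.
Denominator: G_den * H_den + G_num * H_num = (s^2 + 1.5*s + 0.44) + (s + 0.3) = s^2 + 2.5*s + 0.74.
T(s) = (s + 0.3)/(s^2 + 2.5*s + 0.74)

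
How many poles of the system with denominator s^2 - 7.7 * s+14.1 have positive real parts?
s^2 - 7.7*s + 14.1 = (s - 4.7)(s - 3). Poles: 3, 4.7. RHP poles (Re>0): 2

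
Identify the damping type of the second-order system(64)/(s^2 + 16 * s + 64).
Standard form: ωn²/(s²+2ζωn·s+ωn²) gives ωn=8, ζ=1.
Critically damped (ζ = 1)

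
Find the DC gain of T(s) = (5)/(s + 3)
DC gain = T(0) = num(0)/den(0) = 5/3 = 1.667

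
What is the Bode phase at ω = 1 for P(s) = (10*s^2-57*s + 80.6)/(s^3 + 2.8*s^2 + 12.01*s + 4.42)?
Substitute s = j*1: P(j1) = -4.14389 - 7.02208j.
∠P(j1) = atan2(Im, Re) = atan2(-7.02208, -4.14389) = -120.55°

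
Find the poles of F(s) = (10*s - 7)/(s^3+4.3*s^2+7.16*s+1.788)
Set denominator = 0: s^3 + 4.3*s^2 + 7.16*s + 1.788 = (s + 0.3)(s^2 + 4*s + 5.96) = 0 → Poles: -0.3, -2 + 1.4j, -2 - 1.4j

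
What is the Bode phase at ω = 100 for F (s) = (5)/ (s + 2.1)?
Substitute s = j*100: F(j100) = 0.00104954 - 0.049978j.
∠F(j100) = atan2(Im, Re) = atan2(-0.049978, 0.00104954) = -88.80°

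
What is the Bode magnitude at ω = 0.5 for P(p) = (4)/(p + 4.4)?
Substitute p = j*0.5: P(j0.5) = 0.897501 - 0.101989j.
|P(j0.5)| = sqrt(Re² + Im²) = 0.9033.
20*log₁₀(0.9033) = -0.88 dB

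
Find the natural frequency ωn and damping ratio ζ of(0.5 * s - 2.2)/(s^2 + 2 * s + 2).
Underdamped: complex pole -1 + 1j. ωn = |pole| = 1.414, ζ = -Re(pole)/ωn = 0.7071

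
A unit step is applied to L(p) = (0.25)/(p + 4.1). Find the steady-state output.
FVT: lim_{t→∞} y(t) = lim_{p→0} p*Y(p) where Y(p) = L(p)/p.
= lim_{p→0} L(p) = L(0) = num(0)/den(0) = 0.25/4.1 = 0.06098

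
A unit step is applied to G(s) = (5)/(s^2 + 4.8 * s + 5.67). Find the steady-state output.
FVT: lim_{t→∞} y(t) = lim_{s→0} s*Y(s) where Y(s) = G(s)/s.
= lim_{s→0} G(s) = G(0) = num(0)/den(0) = 5/5.67 = 0.8818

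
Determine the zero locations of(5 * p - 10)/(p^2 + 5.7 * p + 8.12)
Set numerator = 0: 5*p - 10 = 0 → Zeros: 2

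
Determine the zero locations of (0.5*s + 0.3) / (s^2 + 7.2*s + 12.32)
Set numerator = 0: 0.5*s + 0.3 = 0 → Zeros: -0.6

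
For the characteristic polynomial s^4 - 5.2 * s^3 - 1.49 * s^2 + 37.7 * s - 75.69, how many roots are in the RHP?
s^4 - 5.2*s^3 - 1.49*s^2 + 37.7*s - 75.69 = (s - 4.5)(s + 2.9)(s^2 - 3.6*s + 5.8). Poles: -2.9, 1.8 + 1.6j, 1.8 - 1.6j, 4.5. RHP poles (Re>0): 3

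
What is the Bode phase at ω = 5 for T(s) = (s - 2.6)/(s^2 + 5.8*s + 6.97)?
Substitute s = j*5: T(j5) = 0.164549 - 0.0126492j.
∠T(j5) = atan2(Im, Re) = atan2(-0.0126492, 0.164549) = -4.40°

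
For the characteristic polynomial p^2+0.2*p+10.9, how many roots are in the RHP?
Poles: -0.1 + 3.3j, -0.1 - 3.3j. RHP poles (Re>0): 0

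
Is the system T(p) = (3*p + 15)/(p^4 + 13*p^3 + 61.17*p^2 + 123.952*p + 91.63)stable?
Denominator: p^4 + 13*p^3 + 61.17*p^2 + 123.952*p + 91.63 = (p + 2.5)(p + 3.4)(p + 2.2)(p + 4.9). Poles: -2.2, -2.5, -3.4, -4.9. All Re(p)<0: Yes (stable)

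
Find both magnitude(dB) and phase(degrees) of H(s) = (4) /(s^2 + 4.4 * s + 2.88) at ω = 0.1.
Substitute s = j*0.1: H(j0.1) = 1.36172 - 0.208766j.
|H| = 20*log₁₀(sqrt(Re²+Im²)) = 2.78 dB.
∠H = atan2(Im, Re) = -8.72°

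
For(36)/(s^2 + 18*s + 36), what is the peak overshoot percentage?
Standard form: ωn²/(s²+2ζωn·s+ωn²) → ωn = 6, ζ = 1.5.
ζ ≥ 1, so the response is non-oscillatory: peak overshoot = 0%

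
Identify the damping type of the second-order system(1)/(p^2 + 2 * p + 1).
Standard form: ωn²/(p²+2ζωn·p+ωn²) gives ωn=1, ζ=1.
Critically damped (ζ = 1)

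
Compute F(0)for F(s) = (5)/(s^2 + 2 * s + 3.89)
DC gain = F(0) = num(0)/den(0) = 5/3.89 = 1.285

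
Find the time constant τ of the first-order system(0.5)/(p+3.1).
First-order system: τ = -1/pole. Pole = -3.1. τ = -1/(-3.1) = 0.3226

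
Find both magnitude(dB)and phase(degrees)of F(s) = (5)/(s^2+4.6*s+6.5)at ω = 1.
Substitute s = j*1: F(j1) = 0.534915 - 0.447384j.
|F| = 20*log₁₀(sqrt(Re²+Im²)) = -3.13 dB.
∠F = atan2(Im, Re) = -39.91°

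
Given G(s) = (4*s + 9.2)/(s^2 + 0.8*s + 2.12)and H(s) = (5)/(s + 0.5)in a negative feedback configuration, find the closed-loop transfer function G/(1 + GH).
Closed-loop T = G/(1+GH).
Numerator: G_num * H_den = 4*s^2 + 11.2*s + 4.6.
Denominator: G_den * H_den + G_num * H_num = (s^3 + 1.3*s^2 + 2.52*s + 1.06) + (20*s + 46) = s^3 + 1.3*s^2 + 22.52*s + 47.06.
T(s) = (4*s^2 + 11.2*s + 4.6)/(s^3 + 1.3*s^2 + 22.52*s + 47.06)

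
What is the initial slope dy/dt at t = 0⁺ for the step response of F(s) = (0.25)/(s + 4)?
IVT: y'(0⁺) = lim_{s→∞} s²·Y(s) = lim_{s→∞} s·F(s).
deg(num) = 0, deg(den) = 1, relative degree = 1, so s·F(s) → (leading num)/(leading den) = 0.25/1 = 0.25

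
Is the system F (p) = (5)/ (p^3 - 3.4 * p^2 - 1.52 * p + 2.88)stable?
Denominator: p^3 - 3.4*p^2 - 1.52*p + 2.88 = (p - 3.6)(p + 1)(p - 0.8). Poles: -1, 0.8, 3.6. All Re(p)<0: No (unstable)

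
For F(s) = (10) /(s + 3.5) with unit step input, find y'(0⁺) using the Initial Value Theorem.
IVT: y'(0⁺) = lim_{s→∞} s²·Y(s) = lim_{s→∞} s·F(s).
deg(num) = 0, deg(den) = 1, relative degree = 1, so s·F(s) → (leading num)/(leading den) = 10/1 = 10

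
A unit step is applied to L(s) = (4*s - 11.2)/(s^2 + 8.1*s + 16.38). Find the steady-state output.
FVT: lim_{t→∞} y(t) = lim_{s→0} s*Y(s) where Y(s) = L(s)/s.
= lim_{s→0} L(s) = L(0) = num(0)/den(0) = -11.2/16.38 = -0.6838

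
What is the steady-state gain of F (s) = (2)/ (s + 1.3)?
DC gain = F(0) = num(0)/den(0) = 2/1.3 = 1.538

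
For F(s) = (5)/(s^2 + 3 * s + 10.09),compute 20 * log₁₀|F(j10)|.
Substitute s = j*10: F(j10) = -0.05004 - 0.0166967j.
|F(j10)| = sqrt(Re² + Im²) = 0.05275.
20*log₁₀(0.05275) = -25.56 dB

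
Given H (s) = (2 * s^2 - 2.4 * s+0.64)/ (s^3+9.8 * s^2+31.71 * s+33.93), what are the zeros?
Set numerator = 0: 2*s^2 - 2.4*s + 0.64 = 2*(s - 0.8)(s - 0.4) = 0 → Zeros: 0.4, 0.8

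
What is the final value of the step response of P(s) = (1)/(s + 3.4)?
FVT: lim_{t→∞} y(t) = lim_{s→0} s*Y(s) where Y(s) = P(s)/s.
= lim_{s→0} P(s) = P(0) = num(0)/den(0) = 1/3.4 = 0.2941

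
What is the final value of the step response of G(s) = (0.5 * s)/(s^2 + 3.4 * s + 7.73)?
FVT: lim_{t→∞} y(t) = lim_{s→0} s*Y(s) where Y(s) = G(s)/s.
= lim_{s→0} G(s) = G(0) = num(0)/den(0) = 0/7.73 = 0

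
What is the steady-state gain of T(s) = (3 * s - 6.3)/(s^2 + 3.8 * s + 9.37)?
DC gain = T(0) = num(0)/den(0) = -6.3/9.37 = -0.6724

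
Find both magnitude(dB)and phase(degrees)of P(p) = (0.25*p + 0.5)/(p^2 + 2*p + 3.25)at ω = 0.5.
Substitute p = j*0.5: P(j0.5) = 0.1625 - 0.0125j.
|P| = 20*log₁₀(sqrt(Re²+Im²)) = -15.76 dB.
∠P = atan2(Im, Re) = -4.40°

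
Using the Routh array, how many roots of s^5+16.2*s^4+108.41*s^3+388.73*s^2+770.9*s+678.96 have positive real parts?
Routh array:
s^5: [1, 108.41, 770.9]; s^4: [16.2, 388.73, 678.96]; s^3: [84.4143, 728.989]; s^2: [248.829, 678.96]; s^1: [498.655]; s^0: [678.96]
First column: [1, 16.2, 84.4143, 248.829, 498.655, 678.96]. Sign changes = RHP roots = 0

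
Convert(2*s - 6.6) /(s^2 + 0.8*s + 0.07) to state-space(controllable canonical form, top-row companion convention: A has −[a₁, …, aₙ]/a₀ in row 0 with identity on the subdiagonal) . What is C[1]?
Reachable canonical form: C = numerator coefficients (right-aligned, zero-padded to length n).
num = 2*s - 6.6, C = [[2, -6.6]].
C[1] = -6.6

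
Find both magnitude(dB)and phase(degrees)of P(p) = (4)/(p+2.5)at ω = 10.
Substitute p = j*10: P(j10) = 0.0941176 - 0.376471j.
|P| = 20*log₁₀(sqrt(Re²+Im²)) = -8.22 dB.
∠P = atan2(Im, Re) = -75.96°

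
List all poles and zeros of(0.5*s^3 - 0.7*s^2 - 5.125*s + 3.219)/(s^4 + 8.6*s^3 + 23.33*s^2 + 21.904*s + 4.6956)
Set denominator = 0: s^4 + 8.6*s^3 + 23.33*s^2 + 21.904*s + 4.6956 = (s + 0.3)(s + 2.6)(s + 1.4)(s + 4.3) = 0 → Poles: -0.3, -1.4, -2.6, -4.3
Set numerator = 0: 0.5*s^3 - 0.7*s^2 - 5.125*s + 3.219 = 0.5*(s - 3.7)(s - 0.6)(s + 2.9) = 0 → Zeros: -2.9, 0.6, 3.7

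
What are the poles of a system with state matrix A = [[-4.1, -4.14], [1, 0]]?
Eigenvalues solve det(λI - A) = 0.
Characteristic polynomial: λ^2 + 4.1*λ + 4.14 = 0.
Factor: (λ + 2.3)(λ + 1.8) = 0.
Roots: -1.8, -2.3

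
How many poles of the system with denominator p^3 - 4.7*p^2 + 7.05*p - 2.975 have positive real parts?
p^3 - 4.7*p^2 + 7.05*p - 2.975 = (p - 0.7)(p^2 - 4*p + 4.25). Poles: 0.7, 2 + 0.5j, 2 - 0.5j. RHP poles (Re>0): 3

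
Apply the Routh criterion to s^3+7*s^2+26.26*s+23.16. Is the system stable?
Routh array:
s^3: [1, 26.26]; s^2: [7, 23.16]; s^1: [22.9514]; s^0: [23.16]
First column: [1, 7, 22.9514, 23.16]. Sign changes = 0.
Yes, stable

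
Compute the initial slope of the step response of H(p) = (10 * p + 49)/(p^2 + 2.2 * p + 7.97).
IVT: y'(0⁺) = lim_{p→∞} p²·Y(p) = lim_{p→∞} p·H(p).
deg(num) = 1, deg(den) = 2, relative degree = 1, so p·H(p) → (leading num)/(leading den) = 10/1 = 10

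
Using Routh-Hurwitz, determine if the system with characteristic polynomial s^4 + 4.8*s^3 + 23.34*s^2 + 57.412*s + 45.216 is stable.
Routh array:
s^4: [1, 23.34, 45.216]; s^3: [4.8, 57.412]; s^2: [11.3792, 45.216]; s^1: [38.3388]; s^0: [45.216]
First column: [1, 4.8, 11.3792, 38.3388, 45.216]. Sign changes = 0.
Yes, stable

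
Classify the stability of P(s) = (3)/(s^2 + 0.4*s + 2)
Denominator: s^2 + 0.4*s + 2. Poles: -0.2 + 1.4j, -0.2 - 1.4j. Stable (all poles in LHP)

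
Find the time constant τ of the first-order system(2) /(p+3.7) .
First-order system: τ = -1/pole. Pole = -3.7. τ = -1/(-3.7) = 0.2703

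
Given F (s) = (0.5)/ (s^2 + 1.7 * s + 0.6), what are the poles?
Set denominator = 0: s^2 + 1.7*s + 0.6 = (s + 1.2)(s + 0.5) = 0 → Poles: -0.5, -1.2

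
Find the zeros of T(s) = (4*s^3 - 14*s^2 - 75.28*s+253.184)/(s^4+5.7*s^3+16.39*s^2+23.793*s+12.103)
Set numerator = 0: 4*s^3 - 14*s^2 - 75.28*s + 253.184 = 4*(s - 4.6)(s + 4.3)(s - 3.2) = 0 → Zeros: -4.3, 3.2, 4.6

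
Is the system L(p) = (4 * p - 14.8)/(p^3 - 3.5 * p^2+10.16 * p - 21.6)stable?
Denominator: p^3 - 3.5*p^2 + 10.16*p - 21.6 = (p - 2.7)(p^2 - 0.8*p + 8). Poles: 0.4 + 2.8j, 0.4 - 2.8j, 2.7. All Re(p)<0: No (unstable)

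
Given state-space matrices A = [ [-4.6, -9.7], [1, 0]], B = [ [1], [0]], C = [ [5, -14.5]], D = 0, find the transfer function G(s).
G(s) = C(sI - A)⁻¹B + D.
Characteristic polynomial det(sI - A) = s^2 + 4.6*s + 9.7.
Numerator from C·adj(sI-A)·B + D·det(sI-A) = 5*s - 14.5.
G(s) = (5*s - 14.5)/(s^2 + 4.6*s + 9.7)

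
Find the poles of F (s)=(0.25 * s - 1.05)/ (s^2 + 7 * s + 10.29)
Set denominator = 0: s^2 + 7*s + 10.29 = (s + 4.9)(s + 2.1) = 0 → Poles: -2.1, -4.9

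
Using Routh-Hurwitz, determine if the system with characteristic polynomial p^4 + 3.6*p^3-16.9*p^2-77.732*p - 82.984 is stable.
Routh array:
p^4: [1, -16.9, -82.984]; p^3: [3.6, -77.732]; p^2: [4.69222, -82.984]; p^1: [-14.0644]; p^0: [-82.984]
First column: [1, 3.6, 4.69222, -14.0644, -82.984]. Sign changes = 1.
No, unstable (1 RHP root(s))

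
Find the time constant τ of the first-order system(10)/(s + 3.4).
First-order system: τ = -1/pole. Pole = -3.4. τ = -1/(-3.4) = 0.2941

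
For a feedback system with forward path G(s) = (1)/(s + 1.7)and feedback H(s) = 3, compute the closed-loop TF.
Closed-loop T = G/(1+GH).
Numerator: G_num * H_den = 1.
Denominator: G_den * H_den + G_num * H_num = (s + 1.7) + (3) = s + 4.7.
T(s) = (1)/(s + 4.7)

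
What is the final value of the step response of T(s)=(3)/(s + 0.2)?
FVT: lim_{t→∞} y(t) = lim_{s→0} s*Y(s) where Y(s) = T(s)/s.
= lim_{s→0} T(s) = T(0) = num(0)/den(0) = 3/0.2 = 15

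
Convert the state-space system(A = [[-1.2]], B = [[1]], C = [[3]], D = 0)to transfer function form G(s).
G(s) = C(sI - A)⁻¹B + D.
Characteristic polynomial det(sI - A) = s + 1.2.
Numerator from C·adj(sI-A)·B + D·det(sI-A) = 3.
G(s) = (3)/(s + 1.2)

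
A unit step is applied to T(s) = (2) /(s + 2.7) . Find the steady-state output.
FVT: lim_{t→∞} y(t) = lim_{s→0} s*Y(s) where Y(s) = T(s)/s.
= lim_{s→0} T(s) = T(0) = num(0)/den(0) = 2/2.7 = 0.7407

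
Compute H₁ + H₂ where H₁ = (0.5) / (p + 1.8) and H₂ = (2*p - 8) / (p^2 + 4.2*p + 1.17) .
Parallel: H = H₁ + H₂ = (n₁·d₂ + n₂·d₁)/(d₁·d₂).
n₁·d₂ = 0.5*p^2 + 2.1*p + 0.585. n₂·d₁ = 2*p^2 - 4.4*p - 14.4. Sum = 2.5*p^2 - 2.3*p - 13.815. d₁·d₂ = p^3 + 6*p^2 + 8.73*p + 2.106.
H(p) = (2.5*p^2 - 2.3*p - 13.815)/(p^3 + 6*p^2 + 8.73*p + 2.106)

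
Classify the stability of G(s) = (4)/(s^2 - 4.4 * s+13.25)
Denominator: s^2 - 4.4*s + 13.25. Poles: 2.2 + 2.9j, 2.2 - 2.9j. Unstable (2 pole(s) in RHP)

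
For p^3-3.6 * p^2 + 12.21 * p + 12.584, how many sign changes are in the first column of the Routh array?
Routh array:
p^3: [1, 12.21]; p^2: [-3.6, 12.584]; p^1: [15.7056]; p^0: [12.584]
First column: [1, -3.6, 15.7056, 12.584]. Sign changes = 2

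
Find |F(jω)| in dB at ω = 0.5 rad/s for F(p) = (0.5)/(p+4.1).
Substitute p = j*0.5: F(j0.5) = 0.120164 - 0.0146542j.
|F(j0.5)| = sqrt(Re² + Im²) = 0.1211.
20*log₁₀(0.1211) = -18.34 dB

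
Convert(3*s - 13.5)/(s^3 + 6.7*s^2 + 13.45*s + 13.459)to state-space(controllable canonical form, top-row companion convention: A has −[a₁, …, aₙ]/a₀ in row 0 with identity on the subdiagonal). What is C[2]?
Reachable canonical form: C = numerator coefficients (right-aligned, zero-padded to length n).
num = 3*s - 13.5, C = [[0, 3, -13.5]].
C[2] = -13.5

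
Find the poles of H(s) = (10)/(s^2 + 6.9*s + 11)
Set denominator = 0: s^2 + 6.9*s + 11 = (s + 2.5)(s + 4.4) = 0 → Poles: -2.5, -4.4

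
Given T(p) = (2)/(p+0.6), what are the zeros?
Numerator is a nonzero constant (2) → Zeros: none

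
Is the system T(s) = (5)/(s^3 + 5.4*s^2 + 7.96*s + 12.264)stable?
Denominator: s^3 + 5.4*s^2 + 7.96*s + 12.264 = (s + 4.2)(s^2 + 1.2*s + 2.92). Poles: -0.6 + 1.6j, -0.6 - 1.6j, -4.2. All Re(p)<0: Yes (stable)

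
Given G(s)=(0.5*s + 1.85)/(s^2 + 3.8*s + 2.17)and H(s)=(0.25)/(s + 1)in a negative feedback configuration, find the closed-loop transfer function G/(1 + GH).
Closed-loop T = G/(1+GH).
Numerator: G_num * H_den = 0.5*s^2 + 2.35*s + 1.85.
Denominator: G_den * H_den + G_num * H_num = (s^3 + 4.8*s^2 + 5.97*s + 2.17) + (0.125*s + 0.4625) = s^3 + 4.8*s^2 + 6.095*s + 2.6325.
T(s) = (0.5*s^2 + 2.35*s + 1.85)/(s^3 + 4.8*s^2 + 6.095*s + 2.6325)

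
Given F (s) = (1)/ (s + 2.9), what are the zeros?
Numerator is a nonzero constant (1) → Zeros: none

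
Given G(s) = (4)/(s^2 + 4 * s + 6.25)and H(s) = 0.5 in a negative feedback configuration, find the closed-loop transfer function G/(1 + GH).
Closed-loop T = G/(1+GH).
Numerator: G_num * H_den = 4.
Denominator: G_den * H_den + G_num * H_num = (s^2 + 4*s + 6.25) + (2) = s^2 + 4*s + 8.25.
T(s) = (4)/(s^2 + 4*s + 8.25)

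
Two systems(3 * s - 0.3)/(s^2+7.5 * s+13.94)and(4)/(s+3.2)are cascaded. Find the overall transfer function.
Series: H = H₁ · H₂ = (n₁·n₂)/(d₁·d₂).
Num: n₁·n₂ = 12*s - 1.2. Den: d₁·d₂ = s^3 + 10.7*s^2 + 37.94*s + 44.608.
H(s) = (12*s - 1.2)/(s^3 + 10.7*s^2 + 37.94*s + 44.608)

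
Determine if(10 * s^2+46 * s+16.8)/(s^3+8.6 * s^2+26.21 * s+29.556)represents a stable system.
Denominator: s^3 + 8.6*s^2 + 26.21*s + 29.556 = (s + 3.6)(s^2 + 5*s + 8.21). Poles: -2.5 + 1.4j, -2.5 - 1.4j, -3.6. All Re(p)<0: Yes (stable)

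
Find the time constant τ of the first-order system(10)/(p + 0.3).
First-order system: τ = -1/pole. Pole = -0.3. τ = -1/(-0.3) = 3.333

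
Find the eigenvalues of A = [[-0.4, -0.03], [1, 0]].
Eigenvalues solve det(λI - A) = 0.
Characteristic polynomial: λ^2 + 0.4*λ + 0.03 = 0.
Factor: (λ + 0.1)(λ + 0.3) = 0.
Roots: -0.1, -0.3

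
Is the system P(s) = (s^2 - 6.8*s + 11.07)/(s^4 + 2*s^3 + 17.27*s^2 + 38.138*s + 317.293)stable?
Denominator: s^4 + 2*s^3 + 17.27*s^2 + 38.138*s + 317.293 = (s^2 - 3.4*s + 18.1)(s^2 + 5.4*s + 17.53). Poles: -2.7 + 3.2j, -2.7 - 3.2j, 1.7 + 3.9j, 1.7 - 3.9j. All Re(p)<0: No (unstable)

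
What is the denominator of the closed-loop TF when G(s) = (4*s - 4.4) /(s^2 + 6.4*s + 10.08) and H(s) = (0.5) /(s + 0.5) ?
Characteristic poly = G_den * H_den + G_num * H_num = (s^3 + 6.9*s^2 + 13.28*s + 5.04) + (2*s - 2.2) = s^3 + 6.9*s^2 + 15.28*s + 2.84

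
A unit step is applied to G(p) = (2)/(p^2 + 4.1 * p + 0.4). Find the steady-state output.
FVT: lim_{t→∞} y(t) = lim_{p→0} p*Y(p) where Y(p) = G(p)/p.
= lim_{p→0} G(p) = G(0) = num(0)/den(0) = 2/0.4 = 5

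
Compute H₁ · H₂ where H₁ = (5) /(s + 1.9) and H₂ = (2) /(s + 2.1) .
Series: H = H₁ · H₂ = (n₁·n₂)/(d₁·d₂).
Num: n₁·n₂ = 10. Den: d₁·d₂ = s^2 + 4*s + 3.99.
H(s) = (10)/(s^2 + 4*s + 3.99)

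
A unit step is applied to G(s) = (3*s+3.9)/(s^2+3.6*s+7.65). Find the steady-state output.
FVT: lim_{t→∞} y(t) = lim_{s→0} s*Y(s) where Y(s) = G(s)/s.
= lim_{s→0} G(s) = G(0) = num(0)/den(0) = 3.9/7.65 = 0.5098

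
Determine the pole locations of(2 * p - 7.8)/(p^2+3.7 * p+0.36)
Set denominator = 0: p^2 + 3.7*p + 0.36 = (p + 0.1)(p + 3.6) = 0 → Poles: -0.1, -3.6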